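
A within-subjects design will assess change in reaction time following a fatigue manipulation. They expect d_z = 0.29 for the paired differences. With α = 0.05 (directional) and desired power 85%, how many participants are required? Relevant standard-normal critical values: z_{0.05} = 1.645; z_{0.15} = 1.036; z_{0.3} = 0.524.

n = 86 pairs

For a paired (one-sample on differences) test: n = ((z_{α} + z_β) / d)².
z_{α} + z_β = 1.645 + 1.036 = 2.681.
n = (2.681 / 0.29)² = 9.245² = 85.47.
Round up.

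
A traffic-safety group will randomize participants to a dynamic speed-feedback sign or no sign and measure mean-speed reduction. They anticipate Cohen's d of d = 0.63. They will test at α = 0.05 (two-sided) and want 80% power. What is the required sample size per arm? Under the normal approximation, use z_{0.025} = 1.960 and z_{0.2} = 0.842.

For two independent groups with equal n: n = 2·((z_{α/2} + z_β) / d)².
z_{α/2} + z_β = 1.960 + 0.842 = 2.802.
n = 2 × (2.802 / 0.63)² = 2 × 4.448² = 2 × 19.78 = 39.6.
Round up to the next whole participant.

n = 40 per group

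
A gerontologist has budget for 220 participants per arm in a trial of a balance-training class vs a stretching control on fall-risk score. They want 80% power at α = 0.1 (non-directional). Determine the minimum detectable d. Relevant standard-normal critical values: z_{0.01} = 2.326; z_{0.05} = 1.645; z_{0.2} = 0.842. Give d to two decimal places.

d_min ≈ 0.24

For two independent groups of n = 220 each: d_min = (z_{α/2} + z_β)·√(2/n).
z-sum = 1.645 + 0.842 = 2.487.
d_min = 2.487 × √(2/220) = 2.487 × 0.0953 = 0.237.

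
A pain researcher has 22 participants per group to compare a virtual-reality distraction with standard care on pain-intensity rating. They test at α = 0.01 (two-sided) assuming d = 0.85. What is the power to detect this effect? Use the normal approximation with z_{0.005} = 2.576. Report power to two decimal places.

power ≈ 0.60

For two equal groups, power = Φ(d·√(n/2) − z_{α/2}).
d·√(n/2) = 0.85 × √(22/2) = 0.85 × 3.317 = 2.819.
z_β = 2.819 − 2.576 = 0.243.
Power = Φ(0.243) = 0.596.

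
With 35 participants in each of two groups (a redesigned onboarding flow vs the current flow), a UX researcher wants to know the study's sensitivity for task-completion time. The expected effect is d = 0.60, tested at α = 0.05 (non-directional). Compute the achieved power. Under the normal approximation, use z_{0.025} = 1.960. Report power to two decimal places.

power ≈ 0.71

For two equal groups, power = Φ(d·√(n/2) − z_{α/2}).
d·√(n/2) = 0.60 × √(35/2) = 0.60 × 4.183 = 2.510.
z_β = 2.510 − 1.960 = 0.550.
Power = Φ(0.550) = 0.709.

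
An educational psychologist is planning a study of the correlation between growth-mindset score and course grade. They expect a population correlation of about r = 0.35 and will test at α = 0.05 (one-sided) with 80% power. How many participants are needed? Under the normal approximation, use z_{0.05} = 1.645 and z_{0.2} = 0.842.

n = 50

Fisher's z: C = ½·ln((1+r)/(1−r)) = ½·ln(2.0769) = 0.3654.
n = ((z_{α} + z_β)/C)² + 3.
(1.645 + 0.842) / 0.3654 = 2.487 / 0.3654 = 6.806.
n = 6.806² + 3 = 46.32 + 3 = 49.3.
Round up.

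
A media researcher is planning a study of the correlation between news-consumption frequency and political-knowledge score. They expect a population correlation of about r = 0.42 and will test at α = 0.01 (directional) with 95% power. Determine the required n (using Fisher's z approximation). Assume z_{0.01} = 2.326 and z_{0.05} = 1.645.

n = 82

Fisher's z: C = ½·ln((1+r)/(1−r)) = ½·ln(2.4483) = 0.4477.
n = ((z_{α} + z_β)/C)² + 3.
(2.326 + 1.645) / 0.4477 = 3.971 / 0.4477 = 8.870.
n = 8.870² + 3 = 78.67 + 3 = 81.7.
Round up.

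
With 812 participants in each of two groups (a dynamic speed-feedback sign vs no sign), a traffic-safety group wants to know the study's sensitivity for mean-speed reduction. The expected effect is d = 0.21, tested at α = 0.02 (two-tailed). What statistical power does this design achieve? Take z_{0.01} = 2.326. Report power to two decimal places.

power ≈ 0.97

For two equal groups, power = Φ(d·√(n/2) − z_{α/2}).
d·√(n/2) = 0.21 × √(812/2) = 0.21 × 20.149 = 4.231.
z_β = 4.231 − 2.326 = 1.905.
Power = Φ(1.905) = 0.972.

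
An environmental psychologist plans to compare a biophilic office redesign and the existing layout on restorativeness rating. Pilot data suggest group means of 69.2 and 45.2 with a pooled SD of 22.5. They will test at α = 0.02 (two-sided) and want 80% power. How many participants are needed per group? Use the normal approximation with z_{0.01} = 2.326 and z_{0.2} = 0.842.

Cohen's d = |M₁ − M₂| / SD_pooled = |69.2 − 45.2| / 22.5 = 24.0 / 22.5 = 1.067.
For two independent groups with equal n: n = 2·((z_{α/2} + z_β) / d)².
z_{α/2} + z_β = 2.326 + 0.842 = 3.168.
n = 2 × (3.168 / 1.067)² = 2 × 2.969² = 2 × 8.82 = 17.6.
Round up to the next whole participant.

n = 18 per group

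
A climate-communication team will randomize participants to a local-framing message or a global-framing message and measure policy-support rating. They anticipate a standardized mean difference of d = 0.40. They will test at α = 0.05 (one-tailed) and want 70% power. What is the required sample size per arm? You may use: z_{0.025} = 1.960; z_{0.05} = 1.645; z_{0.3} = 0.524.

For two independent groups with equal n: n = 2·((z_{α} + z_β) / d)².
z_{α} + z_β = 1.645 + 0.524 = 2.169.
n = 2 × (2.169 / 0.40)² = 2 × 5.422² = 2 × 29.40 = 58.8.
Round up to the next whole participant.

n = 59 per group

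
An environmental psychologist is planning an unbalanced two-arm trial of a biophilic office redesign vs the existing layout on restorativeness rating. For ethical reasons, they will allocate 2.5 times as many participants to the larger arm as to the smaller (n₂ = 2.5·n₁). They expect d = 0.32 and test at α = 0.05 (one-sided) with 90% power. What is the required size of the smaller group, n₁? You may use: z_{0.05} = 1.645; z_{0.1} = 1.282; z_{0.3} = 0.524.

With allocation ratio k = n₂/n₁ = 2.5, Var(x̄₁−x̄₂) = σ²(1/n₁ + 1/(k·n₁)) = σ²·(k+1)/(k·n₁).
So n₁ = (1 + 1/k)·((z_{α} + z_β)/d)² = 1.400 × (2.927/0.32)².
n₁ = 1.400 × 83.67 = 117.1.
Round up: n₁ = 118, giving n₂ = 2.5 × 118 = 295.

n₁ = 118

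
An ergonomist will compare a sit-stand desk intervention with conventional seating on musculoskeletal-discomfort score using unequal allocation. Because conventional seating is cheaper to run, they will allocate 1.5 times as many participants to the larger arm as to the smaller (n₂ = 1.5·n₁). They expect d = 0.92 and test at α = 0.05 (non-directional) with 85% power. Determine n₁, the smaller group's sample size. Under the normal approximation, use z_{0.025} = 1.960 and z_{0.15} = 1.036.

n₁ = 18

With allocation ratio k = n₂/n₁ = 1.5, Var(x̄₁−x̄₂) = σ²(1/n₁ + 1/(k·n₁)) = σ²·(k+1)/(k·n₁).
So n₁ = (1 + 1/k)·((z_{α/2} + z_β)/d)² = 1.667 × (2.996/0.92)².
n₁ = 1.667 × 10.60 = 17.7.
Round up: n₁ = 18, giving n₂ = 1.5 × 18 = 27.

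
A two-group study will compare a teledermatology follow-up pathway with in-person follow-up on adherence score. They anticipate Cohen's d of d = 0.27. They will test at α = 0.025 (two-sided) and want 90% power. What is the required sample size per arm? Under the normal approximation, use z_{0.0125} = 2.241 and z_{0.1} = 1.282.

n = 341 per group

For two independent groups with equal n: n = 2·((z_{α/2} + z_β) / d)².
z_{α/2} + z_β = 2.241 + 1.282 = 3.523.
n = 2 × (3.523 / 0.27)² = 2 × 13.048² = 2 × 170.25 = 340.5.
Round up to the next whole participant.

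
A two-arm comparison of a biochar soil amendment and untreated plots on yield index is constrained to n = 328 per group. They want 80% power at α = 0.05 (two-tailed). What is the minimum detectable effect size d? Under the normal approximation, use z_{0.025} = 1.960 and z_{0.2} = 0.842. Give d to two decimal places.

For two independent groups of n = 328 each: d_min = (z_{α/2} + z_β)·√(2/n).
z-sum = 1.960 + 0.842 = 2.802.
d_min = 2.802 × √(2/328) = 2.802 × 0.0781 = 0.219.

d_min ≈ 0.22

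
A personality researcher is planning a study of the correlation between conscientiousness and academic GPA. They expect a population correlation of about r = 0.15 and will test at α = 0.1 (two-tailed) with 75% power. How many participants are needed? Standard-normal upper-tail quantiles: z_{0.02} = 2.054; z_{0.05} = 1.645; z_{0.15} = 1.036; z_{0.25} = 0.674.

n = 239

Fisher's z: C = ½·ln((1+r)/(1−r)) = ½·ln(1.3529) = 0.1511.
n = ((z_{α/2} + z_β)/C)² + 3.
(1.645 + 0.674) / 0.1511 = 2.319 / 0.1511 = 15.347.
n = 15.347² + 3 = 235.54 + 3 = 238.5.
Round up.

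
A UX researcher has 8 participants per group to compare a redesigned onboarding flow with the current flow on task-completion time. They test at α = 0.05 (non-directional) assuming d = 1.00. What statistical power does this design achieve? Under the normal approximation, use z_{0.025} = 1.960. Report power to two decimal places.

power ≈ 0.52

For two equal groups, power = Φ(d·√(n/2) − z_{α/2}).
d·√(n/2) = 1.00 × √(8/2) = 1.00 × 2.000 = 2.000.
z_β = 2.000 − 1.960 = 0.040.
Power = Φ(0.040) = 0.516.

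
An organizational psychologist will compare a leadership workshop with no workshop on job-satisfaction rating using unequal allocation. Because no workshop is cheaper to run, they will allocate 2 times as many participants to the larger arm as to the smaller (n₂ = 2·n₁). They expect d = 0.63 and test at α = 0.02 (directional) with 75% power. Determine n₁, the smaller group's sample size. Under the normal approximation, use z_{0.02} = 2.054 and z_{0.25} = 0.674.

With allocation ratio k = n₂/n₁ = 2, Var(x̄₁−x̄₂) = σ²(1/n₁ + 1/(k·n₁)) = σ²·(k+1)/(k·n₁).
So n₁ = (1 + 1/k)·((z_{α} + z_β)/d)² = 1.500 × (2.728/0.63)².
n₁ = 1.500 × 18.75 = 28.1.
Round up: n₁ = 29, giving n₂ = 2 × 29 = 58.

n₁ = 29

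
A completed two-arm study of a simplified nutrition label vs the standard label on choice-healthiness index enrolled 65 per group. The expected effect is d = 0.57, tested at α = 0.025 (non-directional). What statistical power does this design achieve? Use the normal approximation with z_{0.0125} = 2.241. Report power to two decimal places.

For two equal groups, power = Φ(d·√(n/2) − z_{α/2}).
d·√(n/2) = 0.57 × √(65/2) = 0.57 × 5.701 = 3.249.
z_β = 3.249 − 2.241 = 1.008.
Power = Φ(1.008) = 0.843.

power ≈ 0.84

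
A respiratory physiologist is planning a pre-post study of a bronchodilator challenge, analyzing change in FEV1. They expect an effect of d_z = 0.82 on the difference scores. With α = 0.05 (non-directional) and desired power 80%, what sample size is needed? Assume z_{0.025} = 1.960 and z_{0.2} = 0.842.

For a paired (one-sample on differences) test: n = ((z_{α/2} + z_β) / d)².
z_{α/2} + z_β = 1.960 + 0.842 = 2.802.
n = (2.802 / 0.82)² = 3.417² = 11.68.
Round up.

n = 12 pairs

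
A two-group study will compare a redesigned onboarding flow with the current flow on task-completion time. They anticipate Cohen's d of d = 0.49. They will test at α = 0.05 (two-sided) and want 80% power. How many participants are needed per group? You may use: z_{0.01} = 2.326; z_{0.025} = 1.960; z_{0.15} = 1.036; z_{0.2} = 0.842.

For two independent groups with equal n: n = 2·((z_{α/2} + z_β) / d)².
z_{α/2} + z_β = 1.960 + 0.842 = 2.802.
n = 2 × (2.802 / 0.49)² = 2 × 5.718² = 2 × 32.70 = 65.4.
Round up to the next whole participant.

n = 66 per group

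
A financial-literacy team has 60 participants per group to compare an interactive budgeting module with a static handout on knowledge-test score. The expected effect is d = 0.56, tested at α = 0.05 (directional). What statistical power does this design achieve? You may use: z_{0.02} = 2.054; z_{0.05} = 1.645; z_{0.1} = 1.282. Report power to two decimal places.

For two equal groups, power = Φ(d·√(n/2) − z_{α}).
d·√(n/2) = 0.56 × √(60/2) = 0.56 × 5.477 = 3.067.
z_β = 3.067 − 1.645 = 1.422.
Power = Φ(1.422) = 0.923.

power ≈ 0.92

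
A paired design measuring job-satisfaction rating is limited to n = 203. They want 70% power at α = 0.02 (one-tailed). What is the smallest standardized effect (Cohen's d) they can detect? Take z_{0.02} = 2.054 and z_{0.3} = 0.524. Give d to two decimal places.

d_min ≈ 0.18

For a single sample (or paired design) of n = 203: d_min = (z_{α} + z_β)/√n.
z-sum = 2.054 + 0.524 = 2.578.
d_min = 2.578 / √203 = 2.578 / 14.248 = 0.181.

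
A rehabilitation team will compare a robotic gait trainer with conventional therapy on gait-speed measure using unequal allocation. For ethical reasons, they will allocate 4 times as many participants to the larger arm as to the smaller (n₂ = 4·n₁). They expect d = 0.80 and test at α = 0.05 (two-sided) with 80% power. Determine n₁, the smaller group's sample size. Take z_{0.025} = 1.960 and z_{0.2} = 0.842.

With allocation ratio k = n₂/n₁ = 4, Var(x̄₁−x̄₂) = σ²(1/n₁ + 1/(k·n₁)) = σ²·(k+1)/(k·n₁).
So n₁ = (1 + 1/k)·((z_{α/2} + z_β)/d)² = 1.250 × (2.802/0.80)².
n₁ = 1.250 × 12.27 = 15.3.
Round up: n₁ = 16, giving n₂ = 4 × 16 = 64.

n₁ = 16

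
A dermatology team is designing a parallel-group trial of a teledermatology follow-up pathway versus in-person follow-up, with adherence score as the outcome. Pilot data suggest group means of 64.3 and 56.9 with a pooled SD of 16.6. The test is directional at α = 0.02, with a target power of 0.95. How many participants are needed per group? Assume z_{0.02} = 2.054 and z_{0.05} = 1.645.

n = 138 per group

Cohen's d = |M₁ − M₂| / SD_pooled = |64.3 − 56.9| / 16.6 = 7.4 / 16.6 = 0.446.
For two independent groups with equal n: n = 2·((z_{α} + z_β) / d)².
z_{α} + z_β = 2.054 + 1.645 = 3.699.
n = 2 × (3.699 / 0.446)² = 2 × 8.294² = 2 × 68.79 = 137.6.
Round up to the next whole participant.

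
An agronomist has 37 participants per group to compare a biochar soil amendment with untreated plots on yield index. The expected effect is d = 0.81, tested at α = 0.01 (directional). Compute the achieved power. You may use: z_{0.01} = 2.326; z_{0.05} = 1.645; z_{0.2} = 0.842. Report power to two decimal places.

power ≈ 0.88

For two equal groups, power = Φ(d·√(n/2) − z_{α}).
d·√(n/2) = 0.81 × √(37/2) = 0.81 × 4.301 = 3.484.
z_β = 3.484 − 2.326 = 1.158.
Power = Φ(1.158) = 0.877.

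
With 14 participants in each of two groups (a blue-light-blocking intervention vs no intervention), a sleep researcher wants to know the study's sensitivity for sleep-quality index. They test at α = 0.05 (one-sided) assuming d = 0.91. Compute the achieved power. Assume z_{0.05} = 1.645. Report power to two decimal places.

For two equal groups, power = Φ(d·√(n/2) − z_{α}).
d·√(n/2) = 0.91 × √(14/2) = 0.91 × 2.646 = 2.408.
z_β = 2.408 − 1.645 = 0.763.
Power = Φ(0.763) = 0.777.

power ≈ 0.78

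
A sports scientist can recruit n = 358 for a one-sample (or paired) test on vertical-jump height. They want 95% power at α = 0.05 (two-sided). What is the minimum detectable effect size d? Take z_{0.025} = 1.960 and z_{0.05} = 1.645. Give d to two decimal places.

d_min ≈ 0.19

For a single sample (or paired design) of n = 358: d_min = (z_{α/2} + z_β)/√n.
z-sum = 1.960 + 1.645 = 3.605.
d_min = 3.605 / √358 = 3.605 / 18.921 = 0.191.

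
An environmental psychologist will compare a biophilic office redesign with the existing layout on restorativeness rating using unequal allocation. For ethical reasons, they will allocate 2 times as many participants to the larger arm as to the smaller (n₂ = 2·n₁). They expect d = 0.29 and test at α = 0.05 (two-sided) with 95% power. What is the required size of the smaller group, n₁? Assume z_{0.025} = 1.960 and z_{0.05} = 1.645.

With allocation ratio k = n₂/n₁ = 2, Var(x̄₁−x̄₂) = σ²(1/n₁ + 1/(k·n₁)) = σ²·(k+1)/(k·n₁).
So n₁ = (1 + 1/k)·((z_{α/2} + z_β)/d)² = 1.500 × (3.605/0.29)².
n₁ = 1.500 × 154.53 = 231.8.
Round up: n₁ = 232, giving n₂ = 2 × 232 = 464.

n₁ = 232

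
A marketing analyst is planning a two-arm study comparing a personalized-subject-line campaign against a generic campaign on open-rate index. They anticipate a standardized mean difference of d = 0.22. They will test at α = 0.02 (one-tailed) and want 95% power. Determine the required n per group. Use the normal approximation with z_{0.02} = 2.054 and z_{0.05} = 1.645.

n = 566 per group

For two independent groups with equal n: n = 2·((z_{α} + z_β) / d)².
z_{α} + z_β = 2.054 + 1.645 = 3.699.
n = 2 × (3.699 / 0.22)² = 2 × 16.814² = 2 × 282.70 = 565.4.
Round up to the next whole participant.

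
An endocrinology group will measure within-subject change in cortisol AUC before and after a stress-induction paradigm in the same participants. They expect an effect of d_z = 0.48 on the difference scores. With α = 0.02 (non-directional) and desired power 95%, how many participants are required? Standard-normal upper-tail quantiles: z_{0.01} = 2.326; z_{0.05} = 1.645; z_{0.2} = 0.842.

n = 69 pairs

For a paired (one-sample on differences) test: n = ((z_{α/2} + z_β) / d)².
z_{α/2} + z_β = 2.326 + 1.645 = 3.971.
n = (3.971 / 0.48)² = 8.273² = 68.44.
Round up.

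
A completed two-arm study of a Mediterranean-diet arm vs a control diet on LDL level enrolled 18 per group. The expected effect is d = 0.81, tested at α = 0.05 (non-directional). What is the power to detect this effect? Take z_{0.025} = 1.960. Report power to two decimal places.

power ≈ 0.68

For two equal groups, power = Φ(d·√(n/2) − z_{α/2}).
d·√(n/2) = 0.81 × √(18/2) = 0.81 × 3.000 = 2.430.
z_β = 2.430 − 1.960 = 0.470.
Power = Φ(0.470) = 0.681.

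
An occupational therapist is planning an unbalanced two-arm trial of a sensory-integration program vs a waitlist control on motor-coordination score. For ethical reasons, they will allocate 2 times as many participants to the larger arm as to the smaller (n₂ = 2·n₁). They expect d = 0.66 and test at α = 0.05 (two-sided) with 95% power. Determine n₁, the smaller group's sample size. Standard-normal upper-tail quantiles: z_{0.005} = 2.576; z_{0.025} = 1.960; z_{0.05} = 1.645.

With allocation ratio k = n₂/n₁ = 2, Var(x̄₁−x̄₂) = σ²(1/n₁ + 1/(k·n₁)) = σ²·(k+1)/(k·n₁).
So n₁ = (1 + 1/k)·((z_{α/2} + z_β)/d)² = 1.500 × (3.605/0.66)².
n₁ = 1.500 × 29.83 = 44.8.
Round up: n₁ = 45, giving n₂ = 2 × 45 = 90.

n₁ = 45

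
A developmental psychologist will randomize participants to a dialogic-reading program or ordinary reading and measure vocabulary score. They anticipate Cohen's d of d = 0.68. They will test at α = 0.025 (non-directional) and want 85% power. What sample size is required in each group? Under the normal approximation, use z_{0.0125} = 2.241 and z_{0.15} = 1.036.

For two independent groups with equal n: n = 2·((z_{α/2} + z_β) / d)².
z_{α/2} + z_β = 2.241 + 1.036 = 3.277.
n = 2 × (3.277 / 0.68)² = 2 × 4.819² = 2 × 23.22 = 46.4.
Round up to the next whole participant.

n = 47 per group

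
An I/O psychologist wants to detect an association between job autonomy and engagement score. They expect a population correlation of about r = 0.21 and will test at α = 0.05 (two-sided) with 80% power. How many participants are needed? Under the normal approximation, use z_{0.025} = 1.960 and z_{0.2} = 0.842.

Fisher's z: C = ½·ln((1+r)/(1−r)) = ½·ln(1.5316) = 0.2132.
n = ((z_{α/2} + z_β)/C)² + 3.
(1.960 + 0.842) / 0.2132 = 2.802 / 0.2132 = 13.143.
n = 13.143² + 3 = 172.73 + 3 = 175.7.
Round up.

n = 176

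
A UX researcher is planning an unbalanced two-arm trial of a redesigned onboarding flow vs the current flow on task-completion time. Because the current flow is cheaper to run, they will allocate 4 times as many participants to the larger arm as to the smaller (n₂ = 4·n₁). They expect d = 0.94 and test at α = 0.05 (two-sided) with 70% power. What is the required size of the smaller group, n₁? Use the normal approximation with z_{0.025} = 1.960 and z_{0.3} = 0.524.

With allocation ratio k = n₂/n₁ = 4, Var(x̄₁−x̄₂) = σ²(1/n₁ + 1/(k·n₁)) = σ²·(k+1)/(k·n₁).
So n₁ = (1 + 1/k)·((z_{α/2} + z_β)/d)² = 1.250 × (2.484/0.94)².
n₁ = 1.250 × 6.98 = 8.7.
Round up: n₁ = 9, giving n₂ = 4 × 9 = 36.

n₁ = 9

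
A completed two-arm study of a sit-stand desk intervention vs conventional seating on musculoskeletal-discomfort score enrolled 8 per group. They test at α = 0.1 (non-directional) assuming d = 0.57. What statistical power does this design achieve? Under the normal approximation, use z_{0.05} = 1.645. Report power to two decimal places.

For two equal groups, power = Φ(d·√(n/2) − z_{α/2}).
d·√(n/2) = 0.57 × √(8/2) = 0.57 × 2.000 = 1.140.
z_β = 1.140 − 1.645 = -0.505.
Power = Φ(-0.505) = 0.307.

power ≈ 0.31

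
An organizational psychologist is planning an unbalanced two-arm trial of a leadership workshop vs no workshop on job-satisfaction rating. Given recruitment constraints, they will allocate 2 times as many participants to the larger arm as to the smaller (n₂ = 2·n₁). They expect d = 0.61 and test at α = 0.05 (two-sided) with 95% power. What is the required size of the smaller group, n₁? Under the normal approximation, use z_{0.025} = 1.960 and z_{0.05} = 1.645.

n₁ = 53

With allocation ratio k = n₂/n₁ = 2, Var(x̄₁−x̄₂) = σ²(1/n₁ + 1/(k·n₁)) = σ²·(k+1)/(k·n₁).
So n₁ = (1 + 1/k)·((z_{α/2} + z_β)/d)² = 1.500 × (3.605/0.61)².
n₁ = 1.500 × 34.93 = 52.4.
Round up: n₁ = 53, giving n₂ = 2 × 53 = 106.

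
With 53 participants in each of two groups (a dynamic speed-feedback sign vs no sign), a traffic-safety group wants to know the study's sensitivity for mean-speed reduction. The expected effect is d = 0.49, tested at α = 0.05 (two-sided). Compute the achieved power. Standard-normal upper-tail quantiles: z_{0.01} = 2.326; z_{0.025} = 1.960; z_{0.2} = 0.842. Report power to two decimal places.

power ≈ 0.71

For two equal groups, power = Φ(d·√(n/2) − z_{α/2}).
d·√(n/2) = 0.49 × √(53/2) = 0.49 × 5.148 = 2.522.
z_β = 2.522 − 1.960 = 0.562.
Power = Φ(0.562) = 0.713.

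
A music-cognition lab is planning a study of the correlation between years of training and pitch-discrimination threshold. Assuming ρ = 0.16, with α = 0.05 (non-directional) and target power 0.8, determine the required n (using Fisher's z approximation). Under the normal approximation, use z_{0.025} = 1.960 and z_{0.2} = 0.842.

Fisher's z: C = ½·ln((1+r)/(1−r)) = ½·ln(1.3810) = 0.1614.
n = ((z_{α/2} + z_β)/C)² + 3.
(1.960 + 0.842) / 0.1614 = 2.802 / 0.1614 = 17.361.
n = 17.361² + 3 = 301.39 + 3 = 304.4.
Round up.

n = 305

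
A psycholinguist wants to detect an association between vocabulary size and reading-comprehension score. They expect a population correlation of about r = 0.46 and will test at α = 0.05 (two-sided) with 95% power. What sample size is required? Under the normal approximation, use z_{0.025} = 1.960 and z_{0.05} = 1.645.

Fisher's z: C = ½·ln((1+r)/(1−r)) = ½·ln(2.7037) = 0.4973.
n = ((z_{α/2} + z_β)/C)² + 3.
(1.960 + 1.645) / 0.4973 = 3.605 / 0.4973 = 7.249.
n = 7.249² + 3 = 52.55 + 3 = 55.6.
Round up.

n = 56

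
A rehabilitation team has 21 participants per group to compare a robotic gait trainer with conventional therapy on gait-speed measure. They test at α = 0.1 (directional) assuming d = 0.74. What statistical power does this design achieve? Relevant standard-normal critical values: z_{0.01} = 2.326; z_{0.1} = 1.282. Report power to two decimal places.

power ≈ 0.87

For two equal groups, power = Φ(d·√(n/2) − z_{α}).
d·√(n/2) = 0.74 × √(21/2) = 0.74 × 3.240 = 2.398.
z_β = 2.398 − 1.282 = 1.116.
Power = Φ(1.116) = 0.868.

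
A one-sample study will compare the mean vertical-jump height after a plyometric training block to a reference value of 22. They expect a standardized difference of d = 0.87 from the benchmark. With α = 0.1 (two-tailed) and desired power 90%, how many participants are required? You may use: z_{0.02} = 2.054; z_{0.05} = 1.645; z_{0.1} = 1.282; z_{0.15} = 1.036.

n = 12

For a one-sample test: n = ((z_{α/2} + z_β) / d)².
z_{α/2} + z_β = 1.645 + 1.282 = 2.927.
n = (2.927 / 0.87)² = 3.364² = 11.32.
Round up.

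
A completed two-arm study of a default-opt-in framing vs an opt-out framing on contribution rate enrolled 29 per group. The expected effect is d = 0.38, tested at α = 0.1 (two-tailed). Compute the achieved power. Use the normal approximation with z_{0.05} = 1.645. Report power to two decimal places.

For two equal groups, power = Φ(d·√(n/2) − z_{α/2}).
d·√(n/2) = 0.38 × √(29/2) = 0.38 × 3.808 = 1.447.
z_β = 1.447 − 1.645 = -0.198.
Power = Φ(-0.198) = 0.422.

power ≈ 0.42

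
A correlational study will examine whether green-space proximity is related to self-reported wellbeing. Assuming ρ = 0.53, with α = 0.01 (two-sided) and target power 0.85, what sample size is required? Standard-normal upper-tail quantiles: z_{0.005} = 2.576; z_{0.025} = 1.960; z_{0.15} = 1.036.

Fisher's z: C = ½·ln((1+r)/(1−r)) = ½·ln(3.2553) = 0.5901.
n = ((z_{α/2} + z_β)/C)² + 3.
(2.576 + 1.036) / 0.5901 = 3.612 / 0.5901 = 6.121.
n = 6.121² + 3 = 37.47 + 3 = 40.5.
Round up.

n = 41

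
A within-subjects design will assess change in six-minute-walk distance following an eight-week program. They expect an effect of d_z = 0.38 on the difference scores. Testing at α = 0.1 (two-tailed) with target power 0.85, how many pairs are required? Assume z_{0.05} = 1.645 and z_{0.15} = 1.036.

n = 50 pairs

For a paired (one-sample on differences) test: n = ((z_{α/2} + z_β) / d)².
z_{α/2} + z_β = 1.645 + 1.036 = 2.681.
n = (2.681 / 0.38)² = 7.055² = 49.78.
Round up.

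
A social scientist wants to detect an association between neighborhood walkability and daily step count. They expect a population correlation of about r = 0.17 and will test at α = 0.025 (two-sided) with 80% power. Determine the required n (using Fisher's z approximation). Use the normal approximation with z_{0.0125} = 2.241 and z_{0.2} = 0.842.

n = 326

Fisher's z: C = ½·ln((1+r)/(1−r)) = ½·ln(1.4096) = 0.1717.
n = ((z_{α/2} + z_β)/C)² + 3.
(2.241 + 0.842) / 0.1717 = 3.083 / 0.1717 = 17.956.
n = 17.956² + 3 = 322.41 + 3 = 325.4.
Round up.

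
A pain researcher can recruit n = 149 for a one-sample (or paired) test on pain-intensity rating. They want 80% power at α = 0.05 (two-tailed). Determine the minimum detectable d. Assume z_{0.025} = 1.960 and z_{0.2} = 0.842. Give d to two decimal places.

d_min ≈ 0.23

For a single sample (or paired design) of n = 149: d_min = (z_{α/2} + z_β)/√n.
z-sum = 1.960 + 0.842 = 2.802.
d_min = 2.802 / √149 = 2.802 / 12.207 = 0.230.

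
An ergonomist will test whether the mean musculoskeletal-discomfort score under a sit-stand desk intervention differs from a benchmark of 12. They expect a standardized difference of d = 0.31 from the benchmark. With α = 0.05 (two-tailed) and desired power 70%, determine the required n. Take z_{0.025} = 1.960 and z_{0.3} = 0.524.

n = 65

For a one-sample test: n = ((z_{α/2} + z_β) / d)².
z_{α/2} + z_β = 1.960 + 0.524 = 2.484.
n = (2.484 / 0.31)² = 8.013² = 64.21.
Round up.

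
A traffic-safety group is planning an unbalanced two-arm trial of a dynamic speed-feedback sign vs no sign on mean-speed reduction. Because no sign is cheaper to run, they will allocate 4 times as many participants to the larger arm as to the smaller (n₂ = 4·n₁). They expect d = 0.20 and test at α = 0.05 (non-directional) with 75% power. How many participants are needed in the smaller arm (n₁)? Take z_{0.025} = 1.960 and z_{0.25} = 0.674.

With allocation ratio k = n₂/n₁ = 4, Var(x̄₁−x̄₂) = σ²(1/n₁ + 1/(k·n₁)) = σ²·(k+1)/(k·n₁).
So n₁ = (1 + 1/k)·((z_{α/2} + z_β)/d)² = 1.250 × (2.634/0.20)².
n₁ = 1.250 × 173.45 = 216.8.
Round up: n₁ = 217, giving n₂ = 4 × 217 = 868.

n₁ = 217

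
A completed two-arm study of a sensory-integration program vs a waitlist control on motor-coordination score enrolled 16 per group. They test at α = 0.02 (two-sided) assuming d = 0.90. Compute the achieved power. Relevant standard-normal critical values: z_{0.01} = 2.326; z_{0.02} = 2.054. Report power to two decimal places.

For two equal groups, power = Φ(d·√(n/2) − z_{α/2}).
d·√(n/2) = 0.90 × √(16/2) = 0.90 × 2.828 = 2.546.
z_β = 2.546 − 2.326 = 0.220.
Power = Φ(0.220) = 0.587.

power ≈ 0.59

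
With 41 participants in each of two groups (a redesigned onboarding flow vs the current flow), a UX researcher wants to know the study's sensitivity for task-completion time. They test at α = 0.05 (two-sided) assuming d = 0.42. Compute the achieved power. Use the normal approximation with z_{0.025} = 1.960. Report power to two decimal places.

power ≈ 0.48

For two equal groups, power = Φ(d·√(n/2) − z_{α/2}).
d·√(n/2) = 0.42 × √(41/2) = 0.42 × 4.528 = 1.902.
z_β = 1.902 − 1.960 = -0.058.
Power = Φ(-0.058) = 0.477.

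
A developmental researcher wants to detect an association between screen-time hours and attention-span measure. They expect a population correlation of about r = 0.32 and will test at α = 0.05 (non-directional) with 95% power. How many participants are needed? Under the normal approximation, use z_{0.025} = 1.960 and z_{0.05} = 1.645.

n = 122

Fisher's z: C = ½·ln((1+r)/(1−r)) = ½·ln(1.9412) = 0.3316.
n = ((z_{α/2} + z_β)/C)² + 3.
(1.960 + 1.645) / 0.3316 = 3.605 / 0.3316 = 10.872.
n = 10.872² + 3 = 118.19 + 3 = 121.2.
Round up.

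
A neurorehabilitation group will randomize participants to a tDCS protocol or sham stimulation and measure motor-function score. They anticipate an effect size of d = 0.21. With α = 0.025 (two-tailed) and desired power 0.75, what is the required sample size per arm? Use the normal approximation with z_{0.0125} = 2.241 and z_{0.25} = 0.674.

For two independent groups with equal n: n = 2·((z_{α/2} + z_β) / d)².
z_{α/2} + z_β = 2.241 + 0.674 = 2.915.
n = 2 × (2.915 / 0.21)² = 2 × 13.881² = 2 × 192.68 = 385.4.
Round up to the next whole participant.

n = 386 per group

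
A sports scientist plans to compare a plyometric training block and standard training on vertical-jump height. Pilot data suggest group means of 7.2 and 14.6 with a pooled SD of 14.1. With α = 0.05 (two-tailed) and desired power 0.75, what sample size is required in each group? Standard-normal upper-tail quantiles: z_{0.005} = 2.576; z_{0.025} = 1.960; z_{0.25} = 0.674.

n = 51 per group

Cohen's d = |M₁ − M₂| / SD_pooled = |7.2 − 14.6| / 14.1 = 7.4 / 14.1 = 0.525.
For two independent groups with equal n: n = 2·((z_{α/2} + z_β) / d)².
z_{α/2} + z_β = 1.960 + 0.674 = 2.634.
n = 2 × (2.634 / 0.525)² = 2 × 5.017² = 2 × 25.17 = 50.3.
Round up to the next whole participant.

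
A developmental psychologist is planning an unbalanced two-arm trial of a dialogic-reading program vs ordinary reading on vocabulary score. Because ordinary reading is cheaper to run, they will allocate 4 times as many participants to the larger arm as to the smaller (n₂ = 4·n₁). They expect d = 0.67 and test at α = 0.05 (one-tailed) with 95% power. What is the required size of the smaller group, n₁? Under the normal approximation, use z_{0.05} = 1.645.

With allocation ratio k = n₂/n₁ = 4, Var(x̄₁−x̄₂) = σ²(1/n₁ + 1/(k·n₁)) = σ²·(k+1)/(k·n₁).
So n₁ = (1 + 1/k)·((z_{α} + z_β)/d)² = 1.250 × (3.290/0.67)².
n₁ = 1.250 × 24.11 = 30.1.
Round up: n₁ = 31, giving n₂ = 4 × 31 = 124.

n₁ = 31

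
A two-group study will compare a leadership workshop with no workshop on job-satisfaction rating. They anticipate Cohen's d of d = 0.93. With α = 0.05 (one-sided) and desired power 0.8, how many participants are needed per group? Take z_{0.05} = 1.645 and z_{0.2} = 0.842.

n = 15 per group

For two independent groups with equal n: n = 2·((z_{α} + z_β) / d)².
z_{α} + z_β = 1.645 + 0.842 = 2.487.
n = 2 × (2.487 / 0.93)² = 2 × 2.674² = 2 × 7.15 = 14.3.
Round up to the next whole participant.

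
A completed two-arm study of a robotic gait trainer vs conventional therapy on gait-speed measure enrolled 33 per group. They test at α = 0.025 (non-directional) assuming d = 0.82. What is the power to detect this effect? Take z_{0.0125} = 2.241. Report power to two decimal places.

For two equal groups, power = Φ(d·√(n/2) − z_{α/2}).
d·√(n/2) = 0.82 × √(33/2) = 0.82 × 4.062 = 3.331.
z_β = 3.331 − 2.241 = 1.090.
Power = Φ(1.090) = 0.862.

power ≈ 0.86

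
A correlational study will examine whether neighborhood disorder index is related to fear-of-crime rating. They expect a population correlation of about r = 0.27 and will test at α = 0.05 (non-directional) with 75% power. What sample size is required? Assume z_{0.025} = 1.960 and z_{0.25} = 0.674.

n = 94

Fisher's z: C = ½·ln((1+r)/(1−r)) = ½·ln(1.7397) = 0.2769.
n = ((z_{α/2} + z_β)/C)² + 3.
(1.960 + 0.674) / 0.2769 = 2.634 / 0.2769 = 9.512.
n = 9.512² + 3 = 90.49 + 3 = 93.5.
Round up.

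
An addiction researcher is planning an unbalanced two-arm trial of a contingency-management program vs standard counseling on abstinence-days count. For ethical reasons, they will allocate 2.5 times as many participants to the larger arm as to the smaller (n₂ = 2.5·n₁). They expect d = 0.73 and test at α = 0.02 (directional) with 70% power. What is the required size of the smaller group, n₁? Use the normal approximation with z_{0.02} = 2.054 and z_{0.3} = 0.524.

With allocation ratio k = n₂/n₁ = 2.5, Var(x̄₁−x̄₂) = σ²(1/n₁ + 1/(k·n₁)) = σ²·(k+1)/(k·n₁).
So n₁ = (1 + 1/k)·((z_{α} + z_β)/d)² = 1.400 × (2.578/0.73)².
n₁ = 1.400 × 12.47 = 17.5.
Round up: n₁ = 18, giving n₂ = 2.5 × 18 = 45.

n₁ = 18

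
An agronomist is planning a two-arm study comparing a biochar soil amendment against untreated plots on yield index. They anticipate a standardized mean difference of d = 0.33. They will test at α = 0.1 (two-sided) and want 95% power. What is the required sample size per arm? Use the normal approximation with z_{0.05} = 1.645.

n = 199 per group

For two independent groups with equal n: n = 2·((z_{α/2} + z_β) / d)².
z_{α/2} + z_β = 1.645 + 1.645 = 3.290.
n = 2 × (3.290 / 0.33)² = 2 × 9.970² = 2 × 99.39 = 198.8.
Round up to the next whole participant.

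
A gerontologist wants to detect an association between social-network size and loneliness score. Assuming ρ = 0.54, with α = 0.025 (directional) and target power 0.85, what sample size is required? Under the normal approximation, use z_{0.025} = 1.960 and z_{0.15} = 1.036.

n = 28

Fisher's z: C = ½·ln((1+r)/(1−r)) = ½·ln(3.3478) = 0.6042.
n = ((z_{α} + z_β)/C)² + 3.
(1.960 + 1.036) / 0.6042 = 2.996 / 0.6042 = 4.959.
n = 4.959² + 3 = 24.59 + 3 = 27.6.
Round up.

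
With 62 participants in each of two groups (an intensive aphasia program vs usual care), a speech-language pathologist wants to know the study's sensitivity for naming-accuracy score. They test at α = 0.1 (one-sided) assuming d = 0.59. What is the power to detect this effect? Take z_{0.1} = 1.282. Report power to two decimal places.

power ≈ 0.98

For two equal groups, power = Φ(d·√(n/2) − z_{α}).
d·√(n/2) = 0.59 × √(62/2) = 0.59 × 5.568 = 3.285.
z_β = 3.285 − 1.282 = 2.003.
Power = Φ(2.003) = 0.977.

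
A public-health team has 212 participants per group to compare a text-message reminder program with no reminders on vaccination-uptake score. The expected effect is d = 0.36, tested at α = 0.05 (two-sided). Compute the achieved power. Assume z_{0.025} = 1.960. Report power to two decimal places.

For two equal groups, power = Φ(d·√(n/2) − z_{α/2}).
d·√(n/2) = 0.36 × √(212/2) = 0.36 × 10.296 = 3.706.
z_β = 3.706 − 1.960 = 1.746.
Power = Φ(1.746) = 0.960.

power ≈ 0.96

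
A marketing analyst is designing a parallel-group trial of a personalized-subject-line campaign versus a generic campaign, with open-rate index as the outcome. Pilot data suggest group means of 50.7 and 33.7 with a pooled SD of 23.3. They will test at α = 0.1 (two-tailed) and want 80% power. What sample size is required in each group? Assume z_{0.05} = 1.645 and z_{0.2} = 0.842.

Cohen's d = |M₁ − M₂| / SD_pooled = |50.7 − 33.7| / 23.3 = 17.0 / 23.3 = 0.730.
For two independent groups with equal n: n = 2·((z_{α/2} + z_β) / d)².
z_{α/2} + z_β = 1.645 + 0.842 = 2.487.
n = 2 × (2.487 / 0.730)² = 2 × 3.407² = 2 × 11.61 = 23.2.
Round up to the next whole participant.

n = 24 per group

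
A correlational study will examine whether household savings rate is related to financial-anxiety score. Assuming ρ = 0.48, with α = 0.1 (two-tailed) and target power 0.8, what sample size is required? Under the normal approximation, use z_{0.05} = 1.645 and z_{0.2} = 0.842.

Fisher's z: C = ½·ln((1+r)/(1−r)) = ½·ln(2.8462) = 0.5230.
n = ((z_{α/2} + z_β)/C)² + 3.
(1.645 + 0.842) / 0.5230 = 2.487 / 0.5230 = 4.755.
n = 4.755² + 3 = 22.61 + 3 = 25.6.
Round up.

n = 26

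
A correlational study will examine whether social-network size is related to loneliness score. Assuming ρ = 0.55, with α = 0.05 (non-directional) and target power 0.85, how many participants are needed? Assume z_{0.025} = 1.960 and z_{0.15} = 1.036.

Fisher's z: C = ½·ln((1+r)/(1−r)) = ½·ln(3.4444) = 0.6184.
n = ((z_{α/2} + z_β)/C)² + 3.
(1.960 + 1.036) / 0.6184 = 2.996 / 0.6184 = 4.845.
n = 4.845² + 3 = 23.47 + 3 = 26.5.
Round up.

n = 27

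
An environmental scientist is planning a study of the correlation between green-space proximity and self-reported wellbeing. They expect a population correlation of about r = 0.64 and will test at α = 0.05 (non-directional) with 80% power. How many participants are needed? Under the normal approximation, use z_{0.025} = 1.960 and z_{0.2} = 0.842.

Fisher's z: C = ½·ln((1+r)/(1−r)) = ½·ln(4.5556) = 0.7582.
n = ((z_{α/2} + z_β)/C)² + 3.
(1.960 + 0.842) / 0.7582 = 2.802 / 0.7582 = 3.696.
n = 3.696² + 3 = 13.66 + 3 = 16.7.
Round up.

n = 17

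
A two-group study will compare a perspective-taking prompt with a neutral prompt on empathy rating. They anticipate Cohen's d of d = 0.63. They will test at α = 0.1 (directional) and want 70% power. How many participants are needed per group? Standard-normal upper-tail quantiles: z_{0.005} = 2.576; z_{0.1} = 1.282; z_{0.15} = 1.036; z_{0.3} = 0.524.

For two independent groups with equal n: n = 2·((z_{α} + z_β) / d)².
z_{α} + z_β = 1.282 + 0.524 = 1.806.
n = 2 × (1.806 / 0.63)² = 2 × 2.867² = 2 × 8.22 = 16.4.
Round up to the next whole participant.

n = 17 per group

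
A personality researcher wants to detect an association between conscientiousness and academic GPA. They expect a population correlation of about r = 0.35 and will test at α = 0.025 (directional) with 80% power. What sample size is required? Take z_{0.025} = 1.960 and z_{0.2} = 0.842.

Fisher's z: C = ½·ln((1+r)/(1−r)) = ½·ln(2.0769) = 0.3654.
n = ((z_{α} + z_β)/C)² + 3.
(1.960 + 0.842) / 0.3654 = 2.802 / 0.3654 = 7.668.
n = 7.668² + 3 = 58.80 + 3 = 61.8.
Round up.

n = 62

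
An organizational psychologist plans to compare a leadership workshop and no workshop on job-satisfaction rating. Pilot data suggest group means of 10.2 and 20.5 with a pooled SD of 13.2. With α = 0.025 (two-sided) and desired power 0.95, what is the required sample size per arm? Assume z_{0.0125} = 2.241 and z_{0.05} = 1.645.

n = 50 per group

Cohen's d = |M₁ − M₂| / SD_pooled = |10.2 − 20.5| / 13.2 = 10.3 / 13.2 = 0.780.
For two independent groups with equal n: n = 2·((z_{α/2} + z_β) / d)².
z_{α/2} + z_β = 2.241 + 1.645 = 3.886.
n = 2 × (3.886 / 0.780)² = 2 × 4.982² = 2 × 24.82 = 49.6.
Round up to the next whole participant.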